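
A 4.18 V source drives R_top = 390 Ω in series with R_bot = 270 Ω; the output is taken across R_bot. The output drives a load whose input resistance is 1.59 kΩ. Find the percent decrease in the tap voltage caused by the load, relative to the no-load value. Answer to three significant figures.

The divider's output (Thévenin) resistance is R_top‖R_bot = 159.5 Ω.
Fractional drop under load = R_th/(R_th + R_L) = 159.5 / (159.5 + 1590) = 0.09119.
So the output falls by 9.12 %.

9.12 %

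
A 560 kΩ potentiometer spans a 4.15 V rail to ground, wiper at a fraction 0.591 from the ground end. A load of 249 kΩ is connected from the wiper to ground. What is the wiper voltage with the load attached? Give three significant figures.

The wiper splits the pot into (1−α)R = 229.0 kΩ above and αR = 331.0 kΩ below.
Lower section ‖ load = 142.1 kΩ.
V_wiper = 4.15 × 142.1/(229.0 + 142.1) = 1.59 V.

V ≈ 1.59 V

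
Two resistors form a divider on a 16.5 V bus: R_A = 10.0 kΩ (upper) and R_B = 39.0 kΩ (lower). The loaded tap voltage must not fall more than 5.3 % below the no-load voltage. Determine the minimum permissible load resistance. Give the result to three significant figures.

R_L(min) ≈ 142 kΩ

Output resistance R_th = R_A‖R_B = (10.0 × 39.0)/49.00 = 7.959 kΩ.
The fractional drop is R_th/(R_th + R_L); requiring this ≤ 0.0530 gives R_L ≥ R_th(1/0.0530 − 1) = 7.959 × 17.87 = 142 kΩ.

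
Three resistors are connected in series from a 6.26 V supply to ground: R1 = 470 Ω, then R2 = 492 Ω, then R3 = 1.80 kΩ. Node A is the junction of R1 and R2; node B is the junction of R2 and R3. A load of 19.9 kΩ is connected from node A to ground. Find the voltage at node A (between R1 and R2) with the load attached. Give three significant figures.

Below node A the series string R2+R3 = 2292 Ω sits in parallel with the 19900 Ω load: 2055 Ω.
V_A = 6.26 × 2055/(470 + 2055) = 5.09 V.

V ≈ 5.09 V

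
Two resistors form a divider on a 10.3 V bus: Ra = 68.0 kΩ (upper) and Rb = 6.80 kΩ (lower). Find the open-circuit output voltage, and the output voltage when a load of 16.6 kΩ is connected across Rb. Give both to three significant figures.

Unloaded: 0.936 V; loaded: 0.682 V

Open-circuit: V = 10.3 × 6.80/(68.0 + 6.80) = 0.936 V.
With the load, Rb becomes Rb‖R_L = 4.824 kΩ, so V = 10.3 × 4.824/72.82 = 0.682 V.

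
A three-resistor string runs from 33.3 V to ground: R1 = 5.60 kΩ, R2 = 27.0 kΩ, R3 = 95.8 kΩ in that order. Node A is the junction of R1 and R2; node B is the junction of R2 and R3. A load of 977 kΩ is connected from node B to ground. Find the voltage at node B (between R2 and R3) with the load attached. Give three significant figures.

V ≈ 24.2 V

At node B, R3 is in parallel with the load: R3‖R_L = 87.25 kΩ.
Below node A the resistance is R2 + (R3‖R_L) = 114.2 kΩ, so V_A = 33.3 × 114.2/119.8 = 31.74 V.
Then V_B = V_A × (R3‖R_L)/(R2 + R3‖R_L) = 31.74 × 87.25/114.2 = 24.2 V.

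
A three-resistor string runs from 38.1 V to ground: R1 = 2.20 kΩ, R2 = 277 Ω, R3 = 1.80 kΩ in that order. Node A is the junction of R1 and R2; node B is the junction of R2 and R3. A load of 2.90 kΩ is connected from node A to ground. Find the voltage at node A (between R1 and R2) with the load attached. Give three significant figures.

V ≈ 13.5 V

Below node A the series string R2+R3 = 2077 Ω sits in parallel with the 2900 Ω load: 1210 Ω.
V_A = 38.1 × 1210/(2200 + 1210) = 13.5 V.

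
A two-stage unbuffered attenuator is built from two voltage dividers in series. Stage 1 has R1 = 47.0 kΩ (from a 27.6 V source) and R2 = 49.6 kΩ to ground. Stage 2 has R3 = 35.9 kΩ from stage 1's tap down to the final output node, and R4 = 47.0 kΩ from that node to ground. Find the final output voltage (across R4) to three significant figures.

Stage 2 presents R3+R4 = 82.90 kΩ as a load on stage 1's tap.
Stage 1's lower leg becomes R2‖(R3+R4) = 31.03 kΩ, so V_mid = 27.6 × 31.03/78.03 = 10.98 V.
Stage 2 is itself unloaded: V_out = V_mid × R4/(R3+R4) = 10.98 × 47.0/82.90 = 6.22 V.

V_out ≈ 6.22 V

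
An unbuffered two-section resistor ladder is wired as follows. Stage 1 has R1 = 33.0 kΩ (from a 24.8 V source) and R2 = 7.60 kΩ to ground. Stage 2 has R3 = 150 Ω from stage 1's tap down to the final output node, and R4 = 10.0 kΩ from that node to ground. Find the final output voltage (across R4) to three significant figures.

V_out ≈ 2.84 V

Stage 2 presents R3+R4 = 10150 Ω as a load on stage 1's tap.
Stage 1's lower leg becomes R2‖(R3+R4) = 4346 Ω, so V_mid = 24.8 × 4346/37350 = 2.886 V.
Stage 2 is itself unloaded: V_out = V_mid × R4/(R3+R4) = 2.886 × 10000/10150 = 2.84 V.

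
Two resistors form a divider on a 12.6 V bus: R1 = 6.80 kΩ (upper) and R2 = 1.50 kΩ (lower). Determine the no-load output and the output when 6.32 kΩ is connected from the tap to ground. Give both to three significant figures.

Unloaded: 2.28 V; loaded: 1.91 V

Open-circuit: V = 12.6 × 1.50/(6.80 + 1.50) = 2.28 V.
With the load, R2 becomes R2‖R_L = 1.212 kΩ, so V = 12.6 × 1.212/8.012 = 1.91 V.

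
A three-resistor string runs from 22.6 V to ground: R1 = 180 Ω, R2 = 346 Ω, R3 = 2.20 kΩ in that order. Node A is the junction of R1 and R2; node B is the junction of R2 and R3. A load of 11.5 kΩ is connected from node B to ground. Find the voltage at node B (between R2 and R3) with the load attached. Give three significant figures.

At node B, R3 is in parallel with the load: R3‖R_L = 1847 Ω.
Below node A the resistance is R2 + (R3‖R_L) = 2193 Ω, so V_A = 22.6 × 2193/2373 = 20.89 V.
Then V_B = V_A × (R3‖R_L)/(R2 + R3‖R_L) = 20.89 × 1847/2193 = 17.6 V.

V ≈ 17.6 V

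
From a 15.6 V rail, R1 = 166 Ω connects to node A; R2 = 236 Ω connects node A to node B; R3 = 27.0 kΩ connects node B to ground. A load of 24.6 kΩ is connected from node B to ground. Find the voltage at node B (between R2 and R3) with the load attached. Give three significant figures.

V ≈ 15.1 V

At node B, R3 is in parallel with the load: R3‖R_L = 12870 Ω.
Below node A the resistance is R2 + (R3‖R_L) = 13110 Ω, so V_A = 15.6 × 13110/13270 = 15.40 V.
Then V_B = V_A × (R3‖R_L)/(R2 + R3‖R_L) = 15.40 × 12870/13110 = 15.1 V.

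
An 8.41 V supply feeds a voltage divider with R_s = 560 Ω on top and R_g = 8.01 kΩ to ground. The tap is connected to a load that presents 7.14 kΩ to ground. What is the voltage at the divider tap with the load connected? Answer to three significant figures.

The load sits in parallel with R_g: R_g‖R_L = (8010 × 7140) / (8010 + 7140) = 3775 Ω.
V_out = 8.41 × 3775 / (560 + 3775) = 8.41 × 3775/4335 = 7.32 V.
(Unloaded it would have been 7.86 V.)

V_out ≈ 7.32 V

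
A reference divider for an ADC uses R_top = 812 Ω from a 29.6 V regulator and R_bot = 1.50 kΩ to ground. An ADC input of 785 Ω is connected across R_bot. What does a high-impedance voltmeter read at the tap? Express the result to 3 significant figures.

V_out ≈ 11.5 V

The load sits in parallel with R_bot: R_bot‖R_L = (1500 × 785) / (1500 + 785) = 515.3 Ω.
V_out = 29.6 × 515.3 / (812 + 515.3) = 29.6 × 515.3/1327 = 11.5 V.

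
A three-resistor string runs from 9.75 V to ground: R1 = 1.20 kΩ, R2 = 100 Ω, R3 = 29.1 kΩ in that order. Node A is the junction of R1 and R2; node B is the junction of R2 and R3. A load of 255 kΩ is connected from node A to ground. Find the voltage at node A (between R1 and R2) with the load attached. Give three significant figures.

V ≈ 9.32 V

Below node A the series string R2+R3 = 29200 Ω sits in parallel with the 255000 Ω load: 26200 Ω.
V_A = 9.75 × 26200/(1200 + 26200) = 9.32 V.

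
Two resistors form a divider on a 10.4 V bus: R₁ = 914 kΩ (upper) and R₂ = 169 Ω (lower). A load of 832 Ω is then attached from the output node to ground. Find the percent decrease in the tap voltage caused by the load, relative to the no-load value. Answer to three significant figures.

16.9 %

Unloaded V = 10.4 × 169/914200 = 0.001923 V.
Loaded: R₂‖R_L = 140.5 Ω, giving V = 10.4 × 140.5/914100 = 0.001598 V.
Drop = (0.001923 − 0.001598) / 0.001923 = 16.9 %.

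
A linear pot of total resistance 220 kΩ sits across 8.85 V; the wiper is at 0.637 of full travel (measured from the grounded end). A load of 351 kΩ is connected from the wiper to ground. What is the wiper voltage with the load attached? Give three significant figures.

The wiper splits the pot into (1−α)R = 79.86 kΩ above and αR = 140.1 kΩ below.
Lower section ‖ load = 100.2 kΩ.
V_wiper = 8.85 × 100.2/(79.86 + 100.2) = 4.92 V.

V ≈ 4.92 V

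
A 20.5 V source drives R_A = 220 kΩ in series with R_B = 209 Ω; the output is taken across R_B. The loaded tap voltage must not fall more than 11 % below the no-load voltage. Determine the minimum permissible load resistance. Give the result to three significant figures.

Output resistance R_th = R_A‖R_B = (220000 × 209)/220200 = 208.8 Ω.
The fractional drop is R_th/(R_th + R_L); requiring this ≤ 0.110 gives R_L ≥ R_th(1/0.110 − 1) = 208.8 × 8.091 = 1.69 kΩ.

R_L(min) ≈ 1.69 kΩ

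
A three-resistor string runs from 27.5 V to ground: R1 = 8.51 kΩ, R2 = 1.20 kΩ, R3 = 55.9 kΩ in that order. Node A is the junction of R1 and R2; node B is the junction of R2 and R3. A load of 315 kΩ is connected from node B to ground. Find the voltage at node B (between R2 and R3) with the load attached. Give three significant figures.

V ≈ 22.8 V

At node B, R3 is in parallel with the load: R3‖R_L = 47.48 kΩ.
Below node A the resistance is R2 + (R3‖R_L) = 48.68 kΩ, so V_A = 27.5 × 48.68/57.19 = 23.41 V.
Then V_B = V_A × (R3‖R_L)/(R2 + R3‖R_L) = 23.41 × 47.48/48.68 = 22.8 V.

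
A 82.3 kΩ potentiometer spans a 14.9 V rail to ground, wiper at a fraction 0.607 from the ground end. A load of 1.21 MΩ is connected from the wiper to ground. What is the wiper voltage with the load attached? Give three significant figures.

The wiper splits the pot into (1−α)R = 32.34 kΩ above and αR = 49.96 kΩ below.
Lower section ‖ load = 47.98 kΩ.
V_wiper = 14.9 × 47.98/(32.34 + 47.98) = 8.90 V.

V ≈ 8.90 V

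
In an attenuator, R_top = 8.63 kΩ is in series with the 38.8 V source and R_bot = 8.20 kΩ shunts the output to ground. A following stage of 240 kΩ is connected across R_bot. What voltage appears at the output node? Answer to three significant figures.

The load sits in parallel with R_bot: R_bot‖R_L = (8.20 × 240) / (8.20 + 240) = 7.929 kΩ.
V_out = 38.8 × 7.929 / (8.63 + 7.929) = 38.8 × 7.929/16.56 = 18.6 V.
(Unloaded it would have been 18.9 V.)

V_out ≈ 18.6 V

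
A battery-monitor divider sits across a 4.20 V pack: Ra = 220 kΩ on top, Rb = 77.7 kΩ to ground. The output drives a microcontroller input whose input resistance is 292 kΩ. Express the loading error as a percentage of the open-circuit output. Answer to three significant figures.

16.4 %

Unloaded V = 4.20 × 77.7/297.7 = 1.096 V.
Loaded: Rb‖R_L = 61.37 kΩ, giving V = 4.20 × 61.37/281.4 = 0.9161 V.
Drop = (1.096 − 0.9161) / 1.096 = 16.4 %.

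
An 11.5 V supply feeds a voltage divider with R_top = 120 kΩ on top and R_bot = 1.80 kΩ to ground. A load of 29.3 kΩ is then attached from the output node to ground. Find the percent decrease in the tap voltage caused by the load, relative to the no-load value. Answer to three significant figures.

The divider's output (Thévenin) resistance is R_top‖R_bot = 1.773 kΩ.
Fractional drop under load = R_th/(R_th + R_L) = 1.773 / (1.773 + 29.3) = 0.05707.
So the output falls by 5.71 %.

5.71 %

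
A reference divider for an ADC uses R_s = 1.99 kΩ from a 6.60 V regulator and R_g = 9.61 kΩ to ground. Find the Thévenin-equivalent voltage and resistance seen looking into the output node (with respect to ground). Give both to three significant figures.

V_th = 5.47 V, R_th = 1.65 kΩ

V_th is the open-circuit tap voltage: 6.60 × 9.61/(1.99 + 9.61) = 5.47 V.
With the supply zeroed, R_s and R_g appear in parallel from the tap: R_th = R_s‖R_g = (1.99 × 9.61)/11.60 = 1.65 kΩ.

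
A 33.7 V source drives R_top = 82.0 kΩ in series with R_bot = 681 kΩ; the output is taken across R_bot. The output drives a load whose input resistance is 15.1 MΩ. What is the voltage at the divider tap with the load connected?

V_out ≈ 29.9 V

The load sits in parallel with R_bot: R_bot‖R_L = (681 × 15100) / (681 + 15100) = 651.6 kΩ.
V_out = 33.7 × 651.6 / (82.0 + 651.6) = 33.7 × 651.6/733.6 = 29.9 V.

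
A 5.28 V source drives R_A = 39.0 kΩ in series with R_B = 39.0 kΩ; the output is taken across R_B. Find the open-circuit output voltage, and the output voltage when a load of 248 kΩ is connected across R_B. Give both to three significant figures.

Open-circuit: V = 5.28 × 39.0/(39.0 + 39.0) = 2.64 V.
With the load, R_B becomes R_B‖R_L = 33.70 kΩ, so V = 5.28 × 33.70/72.70 = 2.45 V.

Unloaded: 2.64 V; loaded: 2.45 V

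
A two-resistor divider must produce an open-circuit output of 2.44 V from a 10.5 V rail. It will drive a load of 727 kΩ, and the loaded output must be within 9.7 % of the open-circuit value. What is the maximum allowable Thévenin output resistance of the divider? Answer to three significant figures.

Loading drop = R_th/(R_th + R_L) ≤ 0.0970, so R_th ≤ R_L · ε/(1−ε) = 727 kΩ × 0.0970/0.9030 = 78.1 kΩ.

R_th ≤ 78.1 kΩ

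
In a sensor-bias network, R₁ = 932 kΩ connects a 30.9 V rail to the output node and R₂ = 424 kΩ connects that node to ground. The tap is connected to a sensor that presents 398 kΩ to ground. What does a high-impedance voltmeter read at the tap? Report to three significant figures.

V_out ≈ 5.58 V

The load sits in parallel with R₂: R₂‖R_L = (424 × 398) / (424 + 398) = 205.3 kΩ.
V_out = 30.9 × 205.3 / (932 + 205.3) = 30.9 × 205.3/1137 = 5.58 V.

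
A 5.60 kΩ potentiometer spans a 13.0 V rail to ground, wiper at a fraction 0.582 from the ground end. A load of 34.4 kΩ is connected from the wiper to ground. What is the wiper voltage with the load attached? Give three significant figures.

The wiper splits the pot into (1−α)R = 2.341 kΩ above and αR = 3.259 kΩ below.
Lower section ‖ load = 2.977 kΩ.
V_wiper = 13.0 × 2.977/(2.341 + 2.977) = 7.28 V.

V ≈ 7.28 V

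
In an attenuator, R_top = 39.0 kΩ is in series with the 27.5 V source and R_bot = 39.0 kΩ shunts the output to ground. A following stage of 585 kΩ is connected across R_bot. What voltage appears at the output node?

The load sits in parallel with R_bot: R_bot‖R_L = (39.0 × 585) / (39.0 + 585) = 36.56 kΩ.
V_out = 27.5 × 36.56 / (39.0 + 36.56) = 27.5 × 36.56/75.56 = 13.3 V.

V_out ≈ 13.3 V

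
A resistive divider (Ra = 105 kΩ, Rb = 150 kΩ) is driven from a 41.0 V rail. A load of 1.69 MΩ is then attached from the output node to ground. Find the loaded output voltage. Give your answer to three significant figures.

The load sits in parallel with Rb: Rb‖R_L = (150 × 1690) / (150 + 1690) = 137.8 kΩ.
V_out = 41.0 × 137.8 / (105 + 137.8) = 41.0 × 137.8/242.8 = 23.3 V.

V_out ≈ 23.3 V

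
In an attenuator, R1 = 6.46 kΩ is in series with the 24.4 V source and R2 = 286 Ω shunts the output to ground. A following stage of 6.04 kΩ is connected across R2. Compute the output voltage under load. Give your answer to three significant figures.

V_out ≈ 0.990 V

The load sits in parallel with R2: R2‖R_L = (286 × 6040) / (286 + 6040) = 273.1 Ω.
V_out = 24.4 × 273.1 / (6460 + 273.1) = 24.4 × 273.1/6733 = 0.990 V.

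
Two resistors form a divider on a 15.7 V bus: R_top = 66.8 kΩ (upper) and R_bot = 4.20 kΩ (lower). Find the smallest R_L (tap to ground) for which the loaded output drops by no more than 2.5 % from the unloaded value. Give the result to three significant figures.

R_L(min) ≈ 154 kΩ

Output resistance R_th = R_top‖R_bot = (66.8 × 4.20)/71.00 = 3.952 kΩ.
The fractional drop is R_th/(R_th + R_L); requiring this ≤ 0.0250 gives R_L ≥ R_th(1/0.0250 − 1) = 3.952 × 39.00 = 154 kΩ.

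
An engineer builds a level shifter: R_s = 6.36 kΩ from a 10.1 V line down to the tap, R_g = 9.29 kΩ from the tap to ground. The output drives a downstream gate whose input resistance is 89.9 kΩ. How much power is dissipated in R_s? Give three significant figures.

Total resistance from the source is R_s + (R_g‖R_L) = 14.78 kΩ, so I = 10.1/14.78 kΩ = 0.6834 mA.
P = I²·R_s = (0.6834 mA)² × 6.36 kΩ = 2.97 mW.

P ≈ 2.97 mW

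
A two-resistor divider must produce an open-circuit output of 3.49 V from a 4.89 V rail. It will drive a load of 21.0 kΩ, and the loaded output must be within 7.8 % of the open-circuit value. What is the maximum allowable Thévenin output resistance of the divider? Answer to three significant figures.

Loading drop = R_th/(R_th + R_L) ≤ 0.0780, so R_th ≤ R_L · ε/(1−ε) = 21.0 kΩ × 0.0780/0.9220 = 1.78 kΩ.
(Any R1, R2 with R2/(R1+R2) = 0.714 and R1‖R2 ≤ 1.78 kΩ will meet the spec.)

R_th ≤ 1.78 kΩ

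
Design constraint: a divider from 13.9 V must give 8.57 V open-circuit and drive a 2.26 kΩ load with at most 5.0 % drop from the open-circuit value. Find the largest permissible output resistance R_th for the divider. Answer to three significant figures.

Loading drop = R_th/(R_th + R_L) ≤ 0.0500, so R_th ≤ R_L · ε/(1−ε) = 2.26 kΩ × 0.0500/0.9500 = 119 Ω.
(Any R1, R2 with R2/(R1+R2) = 0.617 and R1‖R2 ≤ 119 Ω will meet the spec.)

R_th ≤ 119 Ω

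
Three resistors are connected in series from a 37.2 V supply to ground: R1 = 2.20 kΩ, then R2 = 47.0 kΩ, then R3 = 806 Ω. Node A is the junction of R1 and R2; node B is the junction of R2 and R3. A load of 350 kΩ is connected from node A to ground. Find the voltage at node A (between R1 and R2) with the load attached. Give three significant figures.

V ≈ 35.4 V

Below node A the series string R2+R3 = 47810 Ω sits in parallel with the 350000 Ω load: 42060 Ω.
V_A = 37.2 × 42060/(2200 + 42060) = 35.4 V.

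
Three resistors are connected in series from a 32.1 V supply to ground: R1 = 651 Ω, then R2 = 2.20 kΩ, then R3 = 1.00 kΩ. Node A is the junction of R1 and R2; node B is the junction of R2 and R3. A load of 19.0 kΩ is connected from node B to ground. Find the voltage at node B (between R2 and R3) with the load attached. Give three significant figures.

At node B, R3 is in parallel with the load: R3‖R_L = 950.0 Ω.
Below node A the resistance is R2 + (R3‖R_L) = 3150 Ω, so V_A = 32.1 × 3150/3801 = 26.60 V.
Then V_B = V_A × (R3‖R_L)/(R2 + R3‖R_L) = 26.60 × 950.0/3150 = 8.02 V.

V ≈ 8.02 V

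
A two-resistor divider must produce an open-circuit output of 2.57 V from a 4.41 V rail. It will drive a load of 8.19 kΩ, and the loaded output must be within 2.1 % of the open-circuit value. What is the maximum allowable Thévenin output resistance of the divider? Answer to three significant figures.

Loading drop = R_th/(R_th + R_L) ≤ 0.0210, so R_th ≤ R_L · ε/(1−ε) = 8.19 kΩ × 0.0210/0.9790 = 176 Ω.

R_th ≤ 176 Ω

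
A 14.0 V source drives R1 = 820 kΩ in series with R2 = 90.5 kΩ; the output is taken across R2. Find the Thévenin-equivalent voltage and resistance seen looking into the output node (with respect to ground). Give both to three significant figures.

V_th is the open-circuit tap voltage: 14.0 × 90.5/(820 + 90.5) = 1.39 V.
With the supply zeroed, R1 and R2 appear in parallel from the tap: R_th = R1‖R2 = (820 × 90.5)/910.5 = 81.5 kΩ.

V_th = 1.39 V, R_th = 81.5 kΩ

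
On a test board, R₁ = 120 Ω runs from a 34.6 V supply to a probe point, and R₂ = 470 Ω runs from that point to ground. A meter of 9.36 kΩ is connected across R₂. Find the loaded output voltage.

The load sits in parallel with R₂: R₂‖R_L = (470 × 9360) / (470 + 9360) = 447.5 Ω.
V_out = 34.6 × 447.5 / (120 + 447.5) = 34.6 × 447.5/567.5 = 27.3 V.
(Unloaded it would have been 27.6 V.)

V_out ≈ 27.3 V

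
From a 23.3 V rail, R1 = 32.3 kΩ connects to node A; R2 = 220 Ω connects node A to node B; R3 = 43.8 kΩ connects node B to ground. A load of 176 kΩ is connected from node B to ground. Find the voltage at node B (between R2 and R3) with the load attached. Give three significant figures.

At node B, R3 is in parallel with the load: R3‖R_L = 35070 Ω.
Below node A the resistance is R2 + (R3‖R_L) = 35290 Ω, so V_A = 23.3 × 35290/67590 = 12.17 V.
Then V_B = V_A × (R3‖R_L)/(R2 + R3‖R_L) = 12.17 × 35070/35290 = 12.1 V.

V ≈ 12.1 V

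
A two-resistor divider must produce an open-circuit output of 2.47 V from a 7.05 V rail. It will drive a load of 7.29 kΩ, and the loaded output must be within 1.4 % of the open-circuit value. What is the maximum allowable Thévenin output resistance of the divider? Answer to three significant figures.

R_th ≤ 104 Ω

Loading drop = R_th/(R_th + R_L) ≤ 0.0140, so R_th ≤ R_L · ε/(1−ε) = 7.29 kΩ × 0.0140/0.9860 = 104 Ω.
(Any R1, R2 with R2/(R1+R2) = 0.350 and R1‖R2 ≤ 104 Ω will meet the spec.)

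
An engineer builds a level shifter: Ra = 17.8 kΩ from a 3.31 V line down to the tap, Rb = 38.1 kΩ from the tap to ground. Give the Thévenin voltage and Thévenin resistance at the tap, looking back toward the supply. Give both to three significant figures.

V_th = 2.26 V, R_th = 12.1 kΩ

V_th is the open-circuit tap voltage: 3.31 × 38.1/(17.8 + 38.1) = 2.26 V.
With the supply zeroed, Ra and Rb appear in parallel from the tap: R_th = Ra‖Rb = (17.8 × 38.1)/55.90 = 12.1 kΩ.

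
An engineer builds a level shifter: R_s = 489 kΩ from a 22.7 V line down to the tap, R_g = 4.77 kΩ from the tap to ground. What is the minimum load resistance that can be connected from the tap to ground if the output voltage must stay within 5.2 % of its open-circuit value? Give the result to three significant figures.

R_L(min) ≈ 86.1 kΩ

Output resistance R_th = R_s‖R_g = (489 × 4.77)/493.8 = 4.724 kΩ.
The fractional drop is R_th/(R_th + R_L); requiring this ≤ 0.0520 gives R_L ≥ R_th(1/0.0520 − 1) = 4.724 × 18.23 = 86.1 kΩ.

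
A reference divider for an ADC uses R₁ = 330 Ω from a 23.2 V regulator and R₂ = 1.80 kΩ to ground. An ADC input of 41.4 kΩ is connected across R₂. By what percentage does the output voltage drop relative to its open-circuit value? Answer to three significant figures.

0.669 %

The divider's output (Thévenin) resistance is R₁‖R₂ = 278.9 Ω.
Fractional drop under load = R_th/(R_th + R_L) = 278.9 / (278.9 + 41400) = 0.006691.
So the output falls by 0.669 %.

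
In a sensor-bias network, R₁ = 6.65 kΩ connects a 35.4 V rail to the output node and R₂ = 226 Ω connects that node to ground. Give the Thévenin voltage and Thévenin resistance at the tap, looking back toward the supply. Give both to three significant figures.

V_th is the open-circuit tap voltage: 35.4 × 226/(6650 + 226) = 1.16 V.
With the supply zeroed, R₁ and R₂ appear in parallel from the tap: R_th = R₁‖R₂ = (6650 × 226)/6876 = 219 Ω.

V_th = 1.16 V, R_th = 219 Ω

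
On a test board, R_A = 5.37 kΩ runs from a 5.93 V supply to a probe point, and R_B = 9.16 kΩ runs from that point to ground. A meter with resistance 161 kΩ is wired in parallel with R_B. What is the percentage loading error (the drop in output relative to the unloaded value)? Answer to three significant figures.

2.06 %

The divider's output (Thévenin) resistance is R_A‖R_B = 3.385 kΩ.
Fractional drop under load = R_th/(R_th + R_L) = 3.385 / (3.385 + 161) = 0.02059.
So the output falls by 2.06 %.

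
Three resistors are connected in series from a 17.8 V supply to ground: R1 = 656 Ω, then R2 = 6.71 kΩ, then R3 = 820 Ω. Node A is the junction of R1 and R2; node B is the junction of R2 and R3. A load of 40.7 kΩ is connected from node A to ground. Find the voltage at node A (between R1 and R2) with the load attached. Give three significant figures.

V ≈ 16.1 V

Below node A the series string R2+R3 = 7530 Ω sits in parallel with the 40700 Ω load: 6354 Ω.
V_A = 17.8 × 6354/(656 + 6354) = 16.1 V.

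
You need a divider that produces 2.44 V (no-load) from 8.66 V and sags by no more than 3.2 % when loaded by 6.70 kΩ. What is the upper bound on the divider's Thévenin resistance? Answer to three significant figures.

R_th ≤ 221 Ω

Loading drop = R_th/(R_th + R_L) ≤ 0.0320, so R_th ≤ R_L · ε/(1−ε) = 6.70 kΩ × 0.0320/0.9680 = 221 Ω.
(Any R1, R2 with R2/(R1+R2) = 0.282 and R1‖R2 ≤ 221 Ω will meet the spec.)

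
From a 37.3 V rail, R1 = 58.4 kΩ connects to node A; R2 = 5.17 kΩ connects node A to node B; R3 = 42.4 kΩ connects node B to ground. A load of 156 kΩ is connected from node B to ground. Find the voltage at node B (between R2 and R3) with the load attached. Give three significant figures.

At node B, R3 is in parallel with the load: R3‖R_L = 33.34 kΩ.
Below node A the resistance is R2 + (R3‖R_L) = 38.51 kΩ, so V_A = 37.3 × 38.51/96.91 = 14.82 V.
Then V_B = V_A × (R3‖R_L)/(R2 + R3‖R_L) = 14.82 × 33.34/38.51 = 12.8 V.

V ≈ 12.8 V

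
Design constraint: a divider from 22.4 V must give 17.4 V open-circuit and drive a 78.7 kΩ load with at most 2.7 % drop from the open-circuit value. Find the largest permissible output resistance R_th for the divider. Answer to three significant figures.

Loading drop = R_th/(R_th + R_L) ≤ 0.0270, so R_th ≤ R_L · ε/(1−ε) = 78.7 kΩ × 0.0270/0.9730 = 2.18 kΩ.
(Any R1, R2 with R2/(R1+R2) = 0.777 and R1‖R2 ≤ 2.18 kΩ will meet the spec.)

R_th ≤ 2.18 kΩ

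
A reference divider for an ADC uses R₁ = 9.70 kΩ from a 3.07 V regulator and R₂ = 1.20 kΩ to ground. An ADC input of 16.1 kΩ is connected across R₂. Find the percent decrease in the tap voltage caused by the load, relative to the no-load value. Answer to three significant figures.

The divider's output (Thévenin) resistance is R₁‖R₂ = 1.068 kΩ.
Fractional drop under load = R_th/(R_th + R_L) = 1.068 / (1.068 + 16.1) = 0.06220.
So the output falls by 6.22 %.

6.22 %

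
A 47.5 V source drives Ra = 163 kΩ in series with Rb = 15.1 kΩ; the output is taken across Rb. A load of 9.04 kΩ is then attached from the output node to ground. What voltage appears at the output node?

V_out ≈ 1.59 V

The load sits in parallel with Rb: Rb‖R_L = (15.1 × 9.04) / (15.1 + 9.04) = 5.655 kΩ.
V_out = 47.5 × 5.655 / (163 + 5.655) = 47.5 × 5.655/168.7 = 1.59 V.
(Unloaded it would have been 4.03 V.)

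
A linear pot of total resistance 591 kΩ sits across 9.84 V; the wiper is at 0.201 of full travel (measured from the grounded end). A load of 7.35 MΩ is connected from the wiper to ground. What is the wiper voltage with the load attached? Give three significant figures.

The wiper splits the pot into (1−α)R = 472.2 kΩ above and αR = 118.8 kΩ below.
Lower section ‖ load = 116.9 kΩ.
V_wiper = 9.84 × 116.9/(472.2 + 116.9) = 1.95 V.

V ≈ 1.95 V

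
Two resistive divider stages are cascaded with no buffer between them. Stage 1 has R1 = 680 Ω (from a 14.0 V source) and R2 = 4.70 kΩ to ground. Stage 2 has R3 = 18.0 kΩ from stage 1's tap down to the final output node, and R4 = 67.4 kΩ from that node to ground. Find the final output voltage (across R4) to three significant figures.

V_out ≈ 9.59 V

Stage 2 presents R3+R4 = 85400 Ω as a load on stage 1's tap.
Stage 1's lower leg becomes R2‖(R3+R4) = 4455 Ω, so V_mid = 14.0 × 4455/5135 = 12.15 V.
Stage 2 is itself unloaded: V_out = V_mid × R4/(R3+R4) = 12.15 × 67400/85400 = 9.59 V.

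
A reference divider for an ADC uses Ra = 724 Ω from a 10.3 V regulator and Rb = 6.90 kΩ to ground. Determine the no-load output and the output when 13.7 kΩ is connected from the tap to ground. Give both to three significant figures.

Open-circuit: V = 10.3 × 6900/(724 + 6900) = 9.32 V.
With the load, Rb becomes Rb‖R_L = 4589 Ω, so V = 10.3 × 4589/5313 = 8.90 V.

Unloaded: 9.32 V; loaded: 8.90 V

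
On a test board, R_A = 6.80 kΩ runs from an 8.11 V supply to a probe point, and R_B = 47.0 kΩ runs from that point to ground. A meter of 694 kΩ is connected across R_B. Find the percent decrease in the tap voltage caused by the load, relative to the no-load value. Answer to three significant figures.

The divider's output (Thévenin) resistance is R_A‖R_B = 5.941 kΩ.
Fractional drop under load = R_th/(R_th + R_L) = 5.941 / (5.941 + 694) = 0.008487.
So the output falls by 0.849 %.

0.849 %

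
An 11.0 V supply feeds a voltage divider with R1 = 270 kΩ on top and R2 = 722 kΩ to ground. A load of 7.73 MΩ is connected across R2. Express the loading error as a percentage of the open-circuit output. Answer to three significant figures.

The divider's output (Thévenin) resistance is R1‖R2 = 196.5 kΩ.
Fractional drop under load = R_th/(R_th + R_L) = 196.5 / (196.5 + 7730) = 0.02479.
So the output falls by 2.48 %.

2.48 %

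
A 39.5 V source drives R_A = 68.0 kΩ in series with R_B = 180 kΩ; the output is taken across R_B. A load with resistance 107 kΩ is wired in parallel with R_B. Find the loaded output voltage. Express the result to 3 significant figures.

The load sits in parallel with R_B: R_B‖R_L = (180 × 107) / (180 + 107) = 67.11 kΩ.
V_out = 39.5 × 67.11 / (68.0 + 67.11) = 39.5 × 67.11/135.1 = 19.6 V.

V_out ≈ 19.6 V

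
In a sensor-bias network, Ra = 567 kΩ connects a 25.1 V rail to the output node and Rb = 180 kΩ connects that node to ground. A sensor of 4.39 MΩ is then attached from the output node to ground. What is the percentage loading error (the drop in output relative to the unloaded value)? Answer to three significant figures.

3.02 %

The divider's output (Thévenin) resistance is Ra‖Rb = 136.6 kΩ.
Fractional drop under load = R_th/(R_th + R_L) = 136.6 / (136.6 + 4390) = 0.03018.
So the output falls by 3.02 %.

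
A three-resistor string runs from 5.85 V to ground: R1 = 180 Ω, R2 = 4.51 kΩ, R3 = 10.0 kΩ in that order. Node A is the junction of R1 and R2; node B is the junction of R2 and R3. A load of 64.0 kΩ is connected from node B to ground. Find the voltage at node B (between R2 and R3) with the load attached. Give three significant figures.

V ≈ 3.79 V

At node B, R3 is in parallel with the load: R3‖R_L = 8649 Ω.
Below node A the resistance is R2 + (R3‖R_L) = 13160 Ω, so V_A = 5.85 × 13160/13340 = 5.771 V.
Then V_B = V_A × (R3‖R_L)/(R2 + R3‖R_L) = 5.771 × 8649/13160 = 3.79 V.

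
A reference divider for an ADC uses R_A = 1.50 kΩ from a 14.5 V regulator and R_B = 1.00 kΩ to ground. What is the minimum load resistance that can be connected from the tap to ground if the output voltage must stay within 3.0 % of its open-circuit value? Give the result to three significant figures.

R_L(min) ≈ 19.4 kΩ

Output resistance R_th = R_A‖R_B = (1500 × 1000)/2500 = 600.0 Ω.
The fractional drop is R_th/(R_th + R_L); requiring this ≤ 0.0300 gives R_L ≥ R_th(1/0.0300 − 1) = 600.0 × 32.33 = 19.4 kΩ.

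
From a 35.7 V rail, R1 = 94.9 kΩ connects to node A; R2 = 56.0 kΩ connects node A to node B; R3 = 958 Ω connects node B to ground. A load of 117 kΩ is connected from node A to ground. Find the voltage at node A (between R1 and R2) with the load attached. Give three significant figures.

Below node A the series string R2+R3 = 56960 Ω sits in parallel with the 117000 Ω load: 38310 Ω.
V_A = 35.7 × 38310/(94900 + 38310) = 10.3 V.

V ≈ 10.3 V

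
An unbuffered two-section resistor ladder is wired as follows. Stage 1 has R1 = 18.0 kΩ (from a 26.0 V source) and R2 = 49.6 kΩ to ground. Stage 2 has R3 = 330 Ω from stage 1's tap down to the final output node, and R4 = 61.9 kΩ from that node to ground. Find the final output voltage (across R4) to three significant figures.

Stage 2 presents R3+R4 = 62230 Ω as a load on stage 1's tap.
Stage 1's lower leg becomes R2‖(R3+R4) = 27600 Ω, so V_mid = 26.0 × 27600/45600 = 15.74 V.
Stage 2 is itself unloaded: V_out = V_mid × R4/(R3+R4) = 15.74 × 61900/62230 = 15.7 V.

V_out ≈ 15.7 V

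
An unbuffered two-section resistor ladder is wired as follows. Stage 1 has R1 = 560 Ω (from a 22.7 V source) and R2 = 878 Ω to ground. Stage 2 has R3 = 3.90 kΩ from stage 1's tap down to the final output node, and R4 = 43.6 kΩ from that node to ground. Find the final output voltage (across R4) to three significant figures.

Stage 2 presents R3+R4 = 47500 Ω as a load on stage 1's tap.
Stage 1's lower leg becomes R2‖(R3+R4) = 862.1 Ω, so V_mid = 22.7 × 862.1/1422 = 13.76 V.
Stage 2 is itself unloaded: V_out = V_mid × R4/(R3+R4) = 13.76 × 43600/47500 = 12.6 V.

V_out ≈ 12.6 V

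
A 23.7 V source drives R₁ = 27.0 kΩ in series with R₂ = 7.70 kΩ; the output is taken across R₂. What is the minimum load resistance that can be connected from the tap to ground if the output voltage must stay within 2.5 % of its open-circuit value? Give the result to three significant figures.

R_L(min) ≈ 234 kΩ

Output resistance R_th = R₁‖R₂ = (27.0 × 7.70)/34.70 = 5.991 kΩ.
The fractional drop is R_th/(R_th + R_L); requiring this ≤ 0.0250 gives R_L ≥ R_th(1/0.0250 − 1) = 5.991 × 39.00 = 234 kΩ.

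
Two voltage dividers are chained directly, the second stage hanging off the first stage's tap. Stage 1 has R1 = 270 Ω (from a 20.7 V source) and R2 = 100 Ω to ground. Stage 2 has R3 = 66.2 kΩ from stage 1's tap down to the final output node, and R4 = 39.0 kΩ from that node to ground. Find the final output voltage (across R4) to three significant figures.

Stage 2 presents R3+R4 = 105200 Ω as a load on stage 1's tap.
Stage 1's lower leg becomes R2‖(R3+R4) = 99.91 Ω, so V_mid = 20.7 × 99.91/369.9 = 5.591 V.
Stage 2 is itself unloaded: V_out = V_mid × R4/(R3+R4) = 5.591 × 39000/105200 = 2.07 V.

V_out ≈ 2.07 V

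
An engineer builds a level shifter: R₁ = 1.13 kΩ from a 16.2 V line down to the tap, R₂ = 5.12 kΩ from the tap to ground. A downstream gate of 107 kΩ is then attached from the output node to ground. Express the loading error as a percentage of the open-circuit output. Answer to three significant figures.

0.858 %

The divider's output (Thévenin) resistance is R₁‖R₂ = 0.9257 kΩ.
Fractional drop under load = R_th/(R_th + R_L) = 0.9257 / (0.9257 + 107) = 0.008577.
So the output falls by 0.858 %.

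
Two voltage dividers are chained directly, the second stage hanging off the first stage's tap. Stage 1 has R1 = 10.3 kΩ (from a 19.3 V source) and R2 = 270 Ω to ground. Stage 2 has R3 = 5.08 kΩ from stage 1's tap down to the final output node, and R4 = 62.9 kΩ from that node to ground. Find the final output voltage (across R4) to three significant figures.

V_out ≈ 0.454 V

Stage 2 presents R3+R4 = 67980 Ω as a load on stage 1's tap.
Stage 1's lower leg becomes R2‖(R3+R4) = 268.9 Ω, so V_mid = 19.3 × 268.9/10570 = 0.4911 V.
Stage 2 is itself unloaded: V_out = V_mid × R4/(R3+R4) = 0.4911 × 62900/67980 = 0.454 V.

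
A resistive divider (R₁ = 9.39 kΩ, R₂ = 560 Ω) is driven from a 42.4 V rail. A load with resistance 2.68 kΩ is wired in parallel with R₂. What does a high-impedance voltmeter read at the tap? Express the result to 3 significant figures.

V_out ≈ 1.99 V

The load sits in parallel with R₂: R₂‖R_L = (560 × 2680) / (560 + 2680) = 463.2 Ω.
V_out = 42.4 × 463.2 / (9390 + 463.2) = 42.4 × 463.2/9853 = 1.99 V.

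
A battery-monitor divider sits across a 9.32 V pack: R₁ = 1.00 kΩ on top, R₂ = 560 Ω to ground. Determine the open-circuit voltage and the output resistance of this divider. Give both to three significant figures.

V_th is the open-circuit tap voltage: 9.32 × 560/(1000 + 560) = 3.35 V.
With the supply zeroed, R₁ and R₂ appear in parallel from the tap: R_th = R₁‖R₂ = (1000 × 560)/1560 = 359 Ω.

V_th = 3.35 V, R_th = 359 Ω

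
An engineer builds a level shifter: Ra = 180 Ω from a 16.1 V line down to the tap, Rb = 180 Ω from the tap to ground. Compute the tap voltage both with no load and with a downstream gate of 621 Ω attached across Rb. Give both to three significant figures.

Open-circuit: V = 16.1 × 180/(180 + 180) = 8.05 V.
With the load, Rb becomes Rb‖R_L = 139.6 Ω, so V = 16.1 × 139.6/319.6 = 7.03 V.

Unloaded: 8.05 V; loaded: 7.03 V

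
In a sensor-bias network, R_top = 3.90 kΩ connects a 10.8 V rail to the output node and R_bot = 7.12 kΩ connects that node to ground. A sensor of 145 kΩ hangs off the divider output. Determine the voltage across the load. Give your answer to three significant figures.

V_out ≈ 6.86 V

The load sits in parallel with R_bot: R_bot‖R_L = (7.12 × 145) / (7.12 + 145) = 6.787 kΩ.
V_out = 10.8 × 6.787 / (3.90 + 6.787) = 10.8 × 6.787/10.69 = 6.86 V.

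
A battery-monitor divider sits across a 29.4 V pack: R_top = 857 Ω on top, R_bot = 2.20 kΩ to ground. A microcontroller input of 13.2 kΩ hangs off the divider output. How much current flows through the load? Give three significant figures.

I_L ≈ 1.53 mA

R_bot‖R_L = 1886 Ω; V_out = 29.4 × 1886/2743 = 20.21 V.
I_L = V_out / R_L = 20.21 / 13.2 kΩ = 1.53 mA.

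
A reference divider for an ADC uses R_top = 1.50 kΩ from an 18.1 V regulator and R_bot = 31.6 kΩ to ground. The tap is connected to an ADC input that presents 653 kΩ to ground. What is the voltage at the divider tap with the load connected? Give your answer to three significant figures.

The load sits in parallel with R_bot: R_bot‖R_L = (31.6 × 653) / (31.6 + 653) = 30.14 kΩ.
V_out = 18.1 × 30.14 / (1.50 + 30.14) = 18.1 × 30.14/31.64 = 17.2 V.

V_out ≈ 17.2 V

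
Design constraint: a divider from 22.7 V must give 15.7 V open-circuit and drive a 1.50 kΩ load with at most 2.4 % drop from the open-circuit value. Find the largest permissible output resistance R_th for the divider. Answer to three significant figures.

R_th ≤ 36.9 Ω

Loading drop = R_th/(R_th + R_L) ≤ 0.0240, so R_th ≤ R_L · ε/(1−ε) = 1.50 kΩ × 0.0240/0.9760 = 36.9 Ω.
(Any R1, R2 with R2/(R1+R2) = 0.692 and R1‖R2 ≤ 36.9 Ω will meet the spec.)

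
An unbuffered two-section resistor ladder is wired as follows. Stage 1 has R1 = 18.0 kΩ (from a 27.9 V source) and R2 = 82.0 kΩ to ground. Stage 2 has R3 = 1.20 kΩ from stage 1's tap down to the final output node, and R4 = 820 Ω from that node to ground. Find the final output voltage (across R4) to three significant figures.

V_out ≈ 1.12 V

Stage 2 presents R3+R4 = 2020 Ω as a load on stage 1's tap.
Stage 1's lower leg becomes R2‖(R3+R4) = 1971 Ω, so V_mid = 27.9 × 1971/19970 = 2.754 V.
Stage 2 is itself unloaded: V_out = V_mid × R4/(R3+R4) = 2.754 × 820/2020 = 1.12 V.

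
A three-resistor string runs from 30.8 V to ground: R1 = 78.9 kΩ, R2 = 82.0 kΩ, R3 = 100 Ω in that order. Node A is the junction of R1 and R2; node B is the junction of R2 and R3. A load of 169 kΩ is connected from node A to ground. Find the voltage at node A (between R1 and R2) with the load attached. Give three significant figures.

Below node A the series string R2+R3 = 82100 Ω sits in parallel with the 169000 Ω load: 55260 Ω.
V_A = 30.8 × 55260/(78900 + 55260) = 12.7 V.

V ≈ 12.7 V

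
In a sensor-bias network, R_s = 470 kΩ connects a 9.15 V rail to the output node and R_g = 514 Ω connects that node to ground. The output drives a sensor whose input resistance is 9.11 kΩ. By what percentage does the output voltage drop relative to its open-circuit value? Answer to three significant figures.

The divider's output (Thévenin) resistance is R_s‖R_g = 513.4 Ω.
Fractional drop under load = R_th/(R_th + R_L) = 513.4 / (513.4 + 9110) = 0.05335.
So the output falls by 5.34 %.

5.34 %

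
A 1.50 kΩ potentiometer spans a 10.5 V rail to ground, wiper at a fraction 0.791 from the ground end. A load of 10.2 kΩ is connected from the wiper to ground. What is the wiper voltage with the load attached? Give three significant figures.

V ≈ 8.11 V

The wiper splits the pot into (1−α)R = 313.5 Ω above and αR = 1186 Ω below.
Lower section ‖ load = 1063 Ω.
V_wiper = 10.5 × 1063/(313.5 + 1063) = 8.11 V.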